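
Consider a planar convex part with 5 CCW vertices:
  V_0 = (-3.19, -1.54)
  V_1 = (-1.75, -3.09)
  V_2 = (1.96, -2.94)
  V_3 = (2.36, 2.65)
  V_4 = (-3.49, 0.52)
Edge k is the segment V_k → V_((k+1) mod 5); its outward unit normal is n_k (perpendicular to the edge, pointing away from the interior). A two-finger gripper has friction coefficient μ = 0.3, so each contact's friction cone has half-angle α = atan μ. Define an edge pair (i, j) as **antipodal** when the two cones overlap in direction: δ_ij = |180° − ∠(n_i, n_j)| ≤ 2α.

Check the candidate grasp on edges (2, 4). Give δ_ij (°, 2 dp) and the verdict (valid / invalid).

α = atan 0.3 = 16.70°;  2α = 33.40°
edge 2: e_2 = (+0.40, +5.59);  n_2 = (+0.9974, -0.0714)
edge 4: e_4 = (+0.30, -2.06);  n_4 = (-0.9896, -0.1441)
∠(n_2, n_4) = 167.62°
δ = |180° − 167.62°| = 12.38°
12.38° ≤ 2α = 33.40°  →  valid

δ = 12.38°, valid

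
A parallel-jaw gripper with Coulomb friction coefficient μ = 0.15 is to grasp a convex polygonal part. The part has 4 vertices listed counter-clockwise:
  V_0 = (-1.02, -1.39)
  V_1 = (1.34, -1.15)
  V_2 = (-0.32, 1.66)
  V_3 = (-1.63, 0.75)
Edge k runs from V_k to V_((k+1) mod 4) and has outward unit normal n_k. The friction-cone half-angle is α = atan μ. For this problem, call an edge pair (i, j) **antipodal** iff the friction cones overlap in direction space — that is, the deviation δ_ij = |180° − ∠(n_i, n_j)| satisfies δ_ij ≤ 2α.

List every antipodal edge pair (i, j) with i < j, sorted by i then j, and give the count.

count = 1; pairs: (1,3)

α = atan 0.15 = 8.53°;  2α = 17.06°
n_0 = (+0.1012, -0.9949)
n_1 = (+0.8610, +0.5086)
n_2 = (-0.5705, +0.8213)
n_3 = (-0.9617, -0.2741)
  (0,1): δ = 65.23°  ·
  (0,2): δ = 28.98°  ·
  (0,3): δ = 100.10°  ·
  (1,2): δ = 85.79°  ·
  (1,3): δ = 14.66°  ✓
  (2,3): δ = 108.88°  ·
antipodal pairs: 1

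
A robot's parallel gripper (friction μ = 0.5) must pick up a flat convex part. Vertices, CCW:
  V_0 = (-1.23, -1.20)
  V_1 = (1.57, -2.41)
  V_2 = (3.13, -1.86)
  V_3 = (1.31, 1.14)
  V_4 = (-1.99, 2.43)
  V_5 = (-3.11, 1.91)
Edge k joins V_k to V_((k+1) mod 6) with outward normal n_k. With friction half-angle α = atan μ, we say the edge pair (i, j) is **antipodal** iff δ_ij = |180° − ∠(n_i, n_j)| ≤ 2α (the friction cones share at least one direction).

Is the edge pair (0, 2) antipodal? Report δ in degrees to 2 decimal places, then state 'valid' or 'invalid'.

α = atan 0.5 = 26.57°;  2α = 53.13°
edge 0: e_0 = (+2.80, -1.21);  n_0 = (-0.3967, -0.9180)
edge 2: e_2 = (-1.82, +3.00);  n_2 = (+0.8550, +0.5187)
∠(n_0, n_2) = 144.62°
δ = |180° − 144.62°| = 35.38°
35.38° ≤ 2α = 53.13°  →  valid

δ = 35.38°, valid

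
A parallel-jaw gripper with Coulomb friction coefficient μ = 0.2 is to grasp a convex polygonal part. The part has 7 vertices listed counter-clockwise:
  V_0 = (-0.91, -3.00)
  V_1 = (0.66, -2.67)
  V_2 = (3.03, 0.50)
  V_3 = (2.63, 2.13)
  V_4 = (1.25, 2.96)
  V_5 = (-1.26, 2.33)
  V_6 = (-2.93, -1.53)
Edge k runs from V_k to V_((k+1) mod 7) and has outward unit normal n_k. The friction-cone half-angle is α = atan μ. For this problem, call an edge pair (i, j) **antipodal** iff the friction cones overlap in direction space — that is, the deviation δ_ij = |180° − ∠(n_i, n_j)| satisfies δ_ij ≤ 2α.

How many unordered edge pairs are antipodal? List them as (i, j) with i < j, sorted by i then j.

α = atan 0.2 = 11.31°;  2α = 22.62°
n_0 = (+0.2057, -0.9786)
n_1 = (+0.8009, -0.5988)
n_2 = (+0.9712, +0.2383)
n_3 = (+0.5154, +0.8569)
n_4 = (-0.2434, +0.9699)
n_5 = (-0.9178, +0.3971)
n_6 = (-0.5884, -0.8086)
  (0,1): δ = 138.65°  ·
  (0,2): δ = 88.08°  ·
  (0,3): δ = 42.90°  ·
  (0,4): δ = 2.22°  ✓
  (0,5): δ = 54.73°  ·
  (0,6): δ = 132.09°  ·
  (1,2): δ = 129.43°  ·
  (1,3): δ = 84.24°  ·
  (1,4): δ = 39.13°  ·
  (1,5): δ = 13.39°  ✓
  (1,6): δ = 90.74°  ·
  (2,3): δ = 134.81°  ·
  (2,4): δ = 89.70°  ·
  (2,5): δ = 37.18°  ·
  (2,6): δ = 40.17°  ·
  (3,4): δ = 134.89°  ·
  (3,5): δ = 82.37°  ·
  (3,6): δ = 5.02°  ✓
  (4,5): δ = 127.49°  ·
  (4,6): δ = 50.13°  ·
  (5,6): δ = 102.65°  ·
antipodal pairs: 3

count = 3; pairs: (0,4), (1,5), (3,6)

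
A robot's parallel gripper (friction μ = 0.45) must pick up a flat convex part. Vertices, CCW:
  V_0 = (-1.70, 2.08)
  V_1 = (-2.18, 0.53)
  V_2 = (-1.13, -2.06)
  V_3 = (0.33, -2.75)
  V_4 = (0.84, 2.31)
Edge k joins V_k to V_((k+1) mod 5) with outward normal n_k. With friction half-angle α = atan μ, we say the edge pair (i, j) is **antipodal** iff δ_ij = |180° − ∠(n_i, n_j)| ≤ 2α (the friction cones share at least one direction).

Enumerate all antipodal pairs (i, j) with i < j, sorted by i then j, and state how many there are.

count = 3; pairs: (0,3), (1,3), (2,4)

α = atan 0.45 = 24.23°;  2α = 48.46°
n_0 = (-0.9552, +0.2958)
n_1 = (-0.9267, -0.3757)
n_2 = (-0.4273, -0.9041)
n_3 = (+0.9950, -0.1003)
n_4 = (-0.0902, +0.9959)
  (0,1): δ = 140.73°  ·
  (0,2): δ = 98.09°  ·
  (0,3): δ = 11.45°  ✓
  (0,4): δ = 112.38°  ·
  (1,2): δ = 137.36°  ·
  (1,3): δ = 27.82°  ✓
  (1,4): δ = 73.11°  ·
  (2,3): δ = 70.46°  ·
  (2,4): δ = 30.47°  ✓
  (3,4): δ = 79.07°  ·
antipodal pairs: 3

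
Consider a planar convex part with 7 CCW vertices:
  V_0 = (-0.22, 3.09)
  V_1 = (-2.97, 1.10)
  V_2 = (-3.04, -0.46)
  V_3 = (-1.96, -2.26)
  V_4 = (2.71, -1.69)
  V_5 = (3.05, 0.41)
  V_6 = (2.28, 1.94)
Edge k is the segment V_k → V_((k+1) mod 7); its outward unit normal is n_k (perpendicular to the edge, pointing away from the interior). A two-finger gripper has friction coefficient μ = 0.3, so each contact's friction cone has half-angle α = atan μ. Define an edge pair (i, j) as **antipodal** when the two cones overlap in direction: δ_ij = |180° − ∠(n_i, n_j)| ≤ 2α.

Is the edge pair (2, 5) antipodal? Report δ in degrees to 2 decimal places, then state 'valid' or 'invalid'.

δ = 4.25°, valid

α = atan 0.3 = 16.70°;  2α = 33.40°
edge 2: e_2 = (+1.08, -1.80);  n_2 = (-0.8575, -0.5145)
edge 5: e_5 = (-0.77, +1.53);  n_5 = (+0.8933, +0.4495)
∠(n_2, n_5) = 175.75°
δ = |180° − 175.75°| = 4.25°
4.25° ≤ 2α = 33.40°  →  valid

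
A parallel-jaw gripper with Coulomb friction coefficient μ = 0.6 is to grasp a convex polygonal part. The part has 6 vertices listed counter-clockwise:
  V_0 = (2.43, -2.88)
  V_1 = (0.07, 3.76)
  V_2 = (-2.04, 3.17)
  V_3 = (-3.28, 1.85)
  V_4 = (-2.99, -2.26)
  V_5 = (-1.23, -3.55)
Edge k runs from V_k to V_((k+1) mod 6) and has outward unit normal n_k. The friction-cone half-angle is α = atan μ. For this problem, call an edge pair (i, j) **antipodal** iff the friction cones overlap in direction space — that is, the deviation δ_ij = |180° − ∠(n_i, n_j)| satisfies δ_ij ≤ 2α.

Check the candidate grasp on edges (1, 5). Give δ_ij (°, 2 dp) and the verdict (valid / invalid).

δ = 5.25°, valid

α = atan 0.6 = 30.96°;  2α = 61.93°
edge 1: e_1 = (-2.11, -0.59);  n_1 = (-0.2693, +0.9631)
edge 5: e_5 = (+3.66, +0.67);  n_5 = (+0.1801, -0.9837)
∠(n_1, n_5) = 174.75°
δ = |180° − 174.75°| = 5.25°
5.25° ≤ 2α = 61.93°  →  valid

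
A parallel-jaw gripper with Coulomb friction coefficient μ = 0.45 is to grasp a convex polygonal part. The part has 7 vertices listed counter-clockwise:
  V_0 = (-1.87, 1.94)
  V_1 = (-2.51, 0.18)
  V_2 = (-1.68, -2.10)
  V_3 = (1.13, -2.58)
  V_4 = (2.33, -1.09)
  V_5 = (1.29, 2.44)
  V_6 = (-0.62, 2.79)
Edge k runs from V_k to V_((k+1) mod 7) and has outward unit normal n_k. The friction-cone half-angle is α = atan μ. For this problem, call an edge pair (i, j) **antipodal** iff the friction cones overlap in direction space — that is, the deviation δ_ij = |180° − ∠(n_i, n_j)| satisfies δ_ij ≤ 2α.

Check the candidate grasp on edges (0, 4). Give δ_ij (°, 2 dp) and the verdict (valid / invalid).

α = atan 0.45 = 24.23°;  2α = 48.46°
edge 0: e_0 = (-0.64, -1.76);  n_0 = (-0.9398, +0.3417)
edge 4: e_4 = (-1.04, +3.53);  n_4 = (+0.9592, +0.2826)
∠(n_0, n_4) = 143.60°
δ = |180° − 143.60°| = 36.40°
36.40° ≤ 2α = 48.46°  →  valid

δ = 36.40°, valid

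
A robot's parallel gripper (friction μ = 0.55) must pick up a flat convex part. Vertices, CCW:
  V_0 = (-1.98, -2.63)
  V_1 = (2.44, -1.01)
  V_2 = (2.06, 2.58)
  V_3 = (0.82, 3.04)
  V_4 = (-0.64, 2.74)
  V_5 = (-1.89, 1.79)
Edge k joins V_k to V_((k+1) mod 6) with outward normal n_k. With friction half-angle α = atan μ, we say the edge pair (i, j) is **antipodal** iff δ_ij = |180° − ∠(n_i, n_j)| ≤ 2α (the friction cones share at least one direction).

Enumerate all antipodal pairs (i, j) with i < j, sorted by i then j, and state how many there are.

α = atan 0.55 = 28.81°;  2α = 57.62°
n_0 = (+0.3441, -0.9389)
n_1 = (+0.9944, +0.1053)
n_2 = (+0.3478, +0.9376)
n_3 = (-0.2013, +0.9795)
n_4 = (-0.6051, +0.7962)
n_5 = (-0.9998, +0.0204)
  (0,1): δ = 104.09°  ·
  (0,2): δ = 40.48°  ✓
  (0,3): δ = 8.52°  ✓
  (0,4): δ = 17.11°  ✓
  (0,5): δ = 68.70°  ·
  (1,2): δ = 116.40°  ·
  (1,3): δ = 84.43°  ·
  (1,4): δ = 58.81°  ·
  (1,5): δ = 7.21°  ✓
  (2,3): δ = 148.04°  ·
  (2,4): δ = 122.41°  ·
  (2,5): δ = 70.81°  ·
  (3,4): δ = 154.38°  ·
  (3,5): δ = 102.78°  ·
  (4,5): δ = 128.40°  ·
antipodal pairs: 4

count = 4; pairs: (0,2), (0,3), (0,4), (1,5)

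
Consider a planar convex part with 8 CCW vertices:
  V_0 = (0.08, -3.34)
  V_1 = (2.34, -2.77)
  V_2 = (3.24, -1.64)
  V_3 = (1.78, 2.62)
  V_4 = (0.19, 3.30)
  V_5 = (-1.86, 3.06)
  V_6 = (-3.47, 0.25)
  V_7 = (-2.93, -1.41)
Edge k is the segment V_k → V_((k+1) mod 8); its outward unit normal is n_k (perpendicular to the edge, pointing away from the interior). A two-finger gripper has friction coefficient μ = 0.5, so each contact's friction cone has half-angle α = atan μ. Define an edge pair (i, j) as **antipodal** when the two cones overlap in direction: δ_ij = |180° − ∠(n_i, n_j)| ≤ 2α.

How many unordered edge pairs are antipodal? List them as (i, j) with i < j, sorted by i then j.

α = atan 0.5 = 26.57°;  2α = 53.13°
n_0 = (+0.2446, -0.9696)
n_1 = (+0.7822, -0.6230)
n_2 = (+0.9460, +0.3242)
n_3 = (+0.3932, +0.9194)
n_4 = (-0.1163, +0.9932)
n_5 = (-0.8677, +0.4971)
n_6 = (-0.9509, -0.3093)
n_7 = (-0.5398, -0.8418)
  (0,1): δ = 142.69°  ·
  (0,2): δ = 85.24°  ·
  (0,3): δ = 37.31°  ✓
  (0,4): δ = 7.48°  ✓
  (0,5): δ = 46.03°  ✓
  (0,6): δ = 93.86°  ·
  (0,7): δ = 133.18°  ·
  (1,2): δ = 122.55°  ·
  (1,3): δ = 74.62°  ·
  (1,4): δ = 44.79°  ✓
  (1,5): δ = 8.73°  ✓
  (1,6): δ = 56.56°  ·
  (1,7): δ = 95.87°  ·
  (2,3): δ = 132.07°  ·
  (2,4): δ = 102.24°  ·
  (2,5): δ = 48.73°  ✓
  (2,6): δ = 0.90°  ✓
  (2,7): δ = 38.41°  ✓
  (3,4): δ = 150.17°  ·
  (3,5): δ = 96.66°  ·
  (3,6): δ = 48.83°  ✓
  (3,7): δ = 9.51°  ✓
  (4,5): δ = 126.49°  ·
  (4,6): δ = 78.66°  ·
  (4,7): δ = 39.35°  ✓
  (5,6): δ = 132.17°  ·
  (5,7): δ = 92.86°  ·
  (6,7): δ = 140.69°  ·
antipodal pairs: 11

count = 11; pairs: (0,3), (0,4), (0,5), (1,4), (1,5), (2,5), (2,6), (2,7), (3,6), (3,7), (4,7)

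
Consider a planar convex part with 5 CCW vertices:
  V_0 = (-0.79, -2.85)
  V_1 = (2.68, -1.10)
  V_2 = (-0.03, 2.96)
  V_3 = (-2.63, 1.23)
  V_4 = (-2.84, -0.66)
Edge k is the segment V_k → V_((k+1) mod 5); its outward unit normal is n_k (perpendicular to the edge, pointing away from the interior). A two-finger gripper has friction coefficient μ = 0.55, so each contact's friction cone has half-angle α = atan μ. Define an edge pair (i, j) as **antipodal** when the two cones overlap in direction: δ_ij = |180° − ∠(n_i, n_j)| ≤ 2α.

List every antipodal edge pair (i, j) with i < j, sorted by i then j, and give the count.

α = atan 0.55 = 28.81°;  2α = 57.62°
n_0 = (+0.4503, -0.8929)
n_1 = (+0.8317, +0.5552)
n_2 = (-0.5540, +0.8325)
n_3 = (-0.9939, +0.1104)
n_4 = (-0.7301, -0.6834)
  (0,1): δ = 83.04°  ·
  (0,2): δ = 6.88°  ✓
  (0,3): δ = 56.90°  ✓
  (0,4): δ = 106.35°  ·
  (1,2): δ = 90.08°  ·
  (1,3): δ = 40.06°  ✓
  (1,4): δ = 9.39°  ✓
  (2,3): δ = 129.98°  ·
  (2,4): δ = 80.53°  ·
  (3,4): δ = 130.55°  ·
antipodal pairs: 4

count = 4; pairs: (0,2), (0,3), (1,3), (1,4)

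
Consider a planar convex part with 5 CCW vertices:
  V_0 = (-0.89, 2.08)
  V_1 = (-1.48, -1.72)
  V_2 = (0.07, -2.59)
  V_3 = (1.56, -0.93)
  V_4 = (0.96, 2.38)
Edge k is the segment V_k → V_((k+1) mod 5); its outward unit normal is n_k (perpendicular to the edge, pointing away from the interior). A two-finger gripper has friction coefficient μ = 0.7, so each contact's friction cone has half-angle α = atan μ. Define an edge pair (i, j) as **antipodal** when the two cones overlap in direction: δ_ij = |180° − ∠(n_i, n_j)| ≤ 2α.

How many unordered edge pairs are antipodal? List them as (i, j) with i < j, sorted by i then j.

α = atan 0.7 = 34.99°;  2α = 69.98°
n_0 = (-0.9882, +0.1534)
n_1 = (-0.4895, -0.8720)
n_2 = (+0.7442, -0.6680)
n_3 = (+0.9840, +0.1784)
n_4 = (-0.1601, +0.9871)
  (0,1): δ = 110.48°  ·
  (0,2): δ = 33.09°  ✓
  (0,3): δ = 19.10°  ✓
  (0,4): δ = 108.04°  ·
  (1,2): δ = 102.61°  ·
  (1,3): δ = 50.42°  ✓
  (1,4): δ = 38.52°  ✓
  (2,3): δ = 127.81°  ·
  (2,4): δ = 38.88°  ✓
  (3,4): δ = 91.06°  ·
antipodal pairs: 5

count = 5; pairs: (0,2), (0,3), (1,3), (1,4), (2,4)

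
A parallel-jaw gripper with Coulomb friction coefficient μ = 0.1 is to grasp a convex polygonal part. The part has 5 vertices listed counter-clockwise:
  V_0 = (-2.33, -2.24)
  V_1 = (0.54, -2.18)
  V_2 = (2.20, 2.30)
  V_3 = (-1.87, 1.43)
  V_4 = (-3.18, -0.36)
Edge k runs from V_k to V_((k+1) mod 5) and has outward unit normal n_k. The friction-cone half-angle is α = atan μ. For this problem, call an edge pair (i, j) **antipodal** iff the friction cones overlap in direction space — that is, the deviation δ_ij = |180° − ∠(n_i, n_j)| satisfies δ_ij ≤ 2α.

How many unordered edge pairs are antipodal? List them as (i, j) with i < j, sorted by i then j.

α = atan 0.1 = 5.71°;  2α = 11.42°
n_0 = (+0.0209, -0.9998)
n_1 = (+0.9377, -0.3475)
n_2 = (-0.2090, +0.9779)
n_3 = (-0.8070, +0.5906)
n_4 = (-0.9112, -0.4120)
  (0,1): δ = 111.53°  ·
  (0,2): δ = 10.87°  ✓
  (0,3): δ = 52.60°  ·
  (0,4): δ = 113.13°  ·
  (1,2): δ = 57.60°  ·
  (1,3): δ = 15.87°  ·
  (1,4): δ = 44.66°  ·
  (2,3): δ = 138.26°  ·
  (2,4): δ = 77.74°  ·
  (3,4): δ = 119.47°  ·
antipodal pairs: 1

count = 1; pairs: (0,2)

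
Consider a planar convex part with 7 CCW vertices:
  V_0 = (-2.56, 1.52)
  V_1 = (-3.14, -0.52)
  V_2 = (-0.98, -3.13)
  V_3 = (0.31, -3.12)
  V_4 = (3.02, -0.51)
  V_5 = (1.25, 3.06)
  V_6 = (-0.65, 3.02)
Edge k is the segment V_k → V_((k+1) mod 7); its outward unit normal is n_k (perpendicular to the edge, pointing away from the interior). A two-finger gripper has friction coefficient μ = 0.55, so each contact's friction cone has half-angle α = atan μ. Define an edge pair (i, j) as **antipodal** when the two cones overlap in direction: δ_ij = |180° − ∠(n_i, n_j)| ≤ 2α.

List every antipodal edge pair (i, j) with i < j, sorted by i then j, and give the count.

count = 8; pairs: (0,3), (0,4), (1,4), (1,5), (2,5), (2,6), (3,5), (3,6)

α = atan 0.55 = 28.81°;  2α = 57.62°
n_0 = (-0.9619, +0.2735)
n_1 = (-0.7704, -0.6376)
n_2 = (+0.0078, -1.0000)
n_3 = (+0.6937, -0.7203)
n_4 = (+0.8959, +0.4442)
n_5 = (-0.0210, +0.9998)
n_6 = (-0.6176, +0.7865)
  (0,1): δ = 124.52°  ·
  (0,2): δ = 73.68°  ·
  (0,3): δ = 30.21°  ✓
  (0,4): δ = 42.24°  ✓
  (0,5): δ = 107.08°  ·
  (0,6): δ = 144.02°  ·
  (1,2): δ = 129.17°  ·
  (1,3): δ = 85.69°  ·
  (1,4): δ = 13.24°  ✓
  (1,5): δ = 51.60°  ✓
  (1,6): δ = 88.53°  ·
  (2,3): δ = 136.52°  ·
  (2,4): δ = 64.07°  ·
  (2,5): δ = 0.76°  ✓
  (2,6): δ = 37.70°  ✓
  (3,4): δ = 107.55°  ·
  (3,5): δ = 42.72°  ✓
  (3,6): δ = 5.78°  ✓
  (4,5): δ = 115.17°  ·
  (4,6): δ = 78.23°  ·
  (5,6): δ = 143.06°  ·
antipodal pairs: 8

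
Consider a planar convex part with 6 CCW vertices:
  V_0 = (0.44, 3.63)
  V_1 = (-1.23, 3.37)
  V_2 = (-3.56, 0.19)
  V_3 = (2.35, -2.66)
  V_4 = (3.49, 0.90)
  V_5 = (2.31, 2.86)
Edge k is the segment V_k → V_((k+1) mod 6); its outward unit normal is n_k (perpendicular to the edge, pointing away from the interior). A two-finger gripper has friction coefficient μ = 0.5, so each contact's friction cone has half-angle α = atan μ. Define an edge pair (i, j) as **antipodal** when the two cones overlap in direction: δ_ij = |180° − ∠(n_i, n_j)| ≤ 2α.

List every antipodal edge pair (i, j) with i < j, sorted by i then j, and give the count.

count = 4; pairs: (0,2), (1,3), (2,4), (2,5)

α = atan 0.5 = 26.57°;  2α = 53.13°
n_0 = (-0.1538, +0.9881)
n_1 = (-0.8066, +0.5910)
n_2 = (-0.4344, -0.9007)
n_3 = (+0.9524, -0.3050)
n_4 = (+0.8567, +0.5158)
n_5 = (+0.3807, +0.9247)
  (0,1): δ = 135.08°  ·
  (0,2): δ = 34.59°  ✓
  (0,3): δ = 63.39°  ·
  (0,4): δ = 112.20°  ·
  (0,5): δ = 148.77°  ·
  (1,2): δ = 79.51°  ·
  (1,3): δ = 18.47°  ✓
  (1,4): δ = 67.28°  ·
  (1,5): δ = 103.85°  ·
  (2,3): δ = 82.01°  ·
  (2,4): δ = 33.21°  ✓
  (2,5): δ = 3.36°  ✓
  (3,4): δ = 131.19°  ·
  (3,5): δ = 94.62°  ·
  (4,5): δ = 143.43°  ·
antipodal pairs: 4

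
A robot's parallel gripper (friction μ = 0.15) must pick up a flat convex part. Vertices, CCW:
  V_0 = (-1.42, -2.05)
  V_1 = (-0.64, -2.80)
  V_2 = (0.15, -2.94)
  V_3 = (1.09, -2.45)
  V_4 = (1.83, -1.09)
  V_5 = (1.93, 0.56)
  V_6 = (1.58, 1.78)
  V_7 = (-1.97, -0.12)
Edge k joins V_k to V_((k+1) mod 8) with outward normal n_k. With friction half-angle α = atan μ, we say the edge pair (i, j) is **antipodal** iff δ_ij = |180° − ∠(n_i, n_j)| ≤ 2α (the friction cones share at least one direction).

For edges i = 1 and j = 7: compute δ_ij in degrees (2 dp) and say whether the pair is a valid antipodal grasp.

δ = 115.96°, invalid

α = atan 0.15 = 8.53°;  2α = 17.06°
edge 1: e_1 = (+0.79, -0.14);  n_1 = (-0.1745, -0.9847)
edge 7: e_7 = (+0.55, -1.93);  n_7 = (-0.9617, -0.2741)
∠(n_1, n_7) = 64.04°
δ = |180° − 64.04°| = 115.96°
115.96° > 2α = 17.06°  →  invalid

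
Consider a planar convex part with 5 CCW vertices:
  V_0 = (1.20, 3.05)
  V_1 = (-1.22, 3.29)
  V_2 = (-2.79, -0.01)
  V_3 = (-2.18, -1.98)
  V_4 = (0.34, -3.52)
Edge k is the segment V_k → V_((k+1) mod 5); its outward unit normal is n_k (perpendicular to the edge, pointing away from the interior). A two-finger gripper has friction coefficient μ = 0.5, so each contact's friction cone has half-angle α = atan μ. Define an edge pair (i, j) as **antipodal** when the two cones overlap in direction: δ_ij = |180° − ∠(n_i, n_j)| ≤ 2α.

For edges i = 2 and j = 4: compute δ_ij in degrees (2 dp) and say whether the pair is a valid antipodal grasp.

δ = 24.66°, valid

α = atan 0.5 = 26.57°;  2α = 53.13°
edge 2: e_2 = (+0.61, -1.97);  n_2 = (-0.9553, -0.2958)
edge 4: e_4 = (+0.86, +6.57);  n_4 = (+0.9915, -0.1298)
∠(n_2, n_4) = 155.34°
δ = |180° − 155.34°| = 24.66°
24.66° ≤ 2α = 53.13°  →  valid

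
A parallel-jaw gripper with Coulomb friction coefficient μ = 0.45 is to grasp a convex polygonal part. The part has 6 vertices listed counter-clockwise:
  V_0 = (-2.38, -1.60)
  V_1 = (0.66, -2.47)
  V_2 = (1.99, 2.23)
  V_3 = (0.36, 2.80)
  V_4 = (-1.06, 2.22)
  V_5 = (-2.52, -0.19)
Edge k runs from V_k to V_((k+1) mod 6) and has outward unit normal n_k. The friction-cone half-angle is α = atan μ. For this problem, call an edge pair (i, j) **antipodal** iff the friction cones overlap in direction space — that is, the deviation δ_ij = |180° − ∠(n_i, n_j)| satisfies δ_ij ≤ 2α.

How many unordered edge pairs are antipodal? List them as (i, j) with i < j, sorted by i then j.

count = 4; pairs: (0,2), (0,3), (1,4), (1,5)

α = atan 0.45 = 24.23°;  2α = 48.46°
n_0 = (-0.2751, -0.9614)
n_1 = (+0.9622, -0.2723)
n_2 = (+0.3301, +0.9439)
n_3 = (-0.3781, +0.9258)
n_4 = (-0.8553, +0.5181)
n_5 = (-0.9951, -0.0988)
  (0,1): δ = 89.83°  ·
  (0,2): δ = 3.30°  ✓
  (0,3): δ = 38.19°  ✓
  (0,4): δ = 74.76°  ·
  (0,5): δ = 111.64°  ·
  (1,2): δ = 93.47°  ·
  (1,3): δ = 51.98°  ·
  (1,4): δ = 15.41°  ✓
  (1,5): δ = 21.47°  ✓
  (2,3): δ = 138.51°  ·
  (2,4): δ = 101.93°  ·
  (2,5): δ = 65.06°  ·
  (3,4): δ = 143.43°  ·
  (3,5): δ = 106.55°  ·
  (4,5): δ = 143.12°  ·
antipodal pairs: 4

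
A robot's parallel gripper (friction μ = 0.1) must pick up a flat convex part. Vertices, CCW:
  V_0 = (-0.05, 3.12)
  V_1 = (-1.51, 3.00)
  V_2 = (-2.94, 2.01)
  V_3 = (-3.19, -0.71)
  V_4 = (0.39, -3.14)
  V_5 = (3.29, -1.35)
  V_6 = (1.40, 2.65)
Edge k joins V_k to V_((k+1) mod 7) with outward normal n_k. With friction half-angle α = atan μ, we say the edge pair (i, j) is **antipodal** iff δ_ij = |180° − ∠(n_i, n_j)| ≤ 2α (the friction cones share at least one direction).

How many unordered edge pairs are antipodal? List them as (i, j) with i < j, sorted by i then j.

count = 1; pairs: (1,4)

α = atan 0.1 = 5.71°;  2α = 11.42°
n_0 = (-0.0819, +0.9966)
n_1 = (-0.5692, +0.8222)
n_2 = (-0.9958, +0.0915)
n_3 = (-0.5616, -0.8274)
n_4 = (+0.5252, -0.8510)
n_5 = (+0.9042, +0.4272)
n_6 = (+0.3083, +0.9513)
  (0,1): δ = 150.00°  ·
  (0,2): δ = 99.95°  ·
  (0,3): δ = 38.87°  ·
  (0,4): δ = 26.99°  ·
  (0,5): δ = 110.59°  ·
  (0,6): δ = 157.34°  ·
  (1,2): δ = 129.95°  ·
  (1,3): δ = 68.86°  ·
  (1,4): δ = 3.01°  ✓
  (1,5): δ = 80.60°  ·
  (1,6): δ = 127.35°  ·
  (2,3): δ = 118.92°  ·
  (2,4): δ = 53.06°  ·
  (2,5): δ = 30.54°  ·
  (2,6): δ = 77.29°  ·
  (3,4): δ = 114.15°  ·
  (3,5): δ = 30.54°  ·
  (3,6): δ = 16.21°  ·
  (4,5): δ = 96.39°  ·
  (4,6): δ = 49.64°  ·
  (5,6): δ = 133.25°  ·
antipodal pairs: 1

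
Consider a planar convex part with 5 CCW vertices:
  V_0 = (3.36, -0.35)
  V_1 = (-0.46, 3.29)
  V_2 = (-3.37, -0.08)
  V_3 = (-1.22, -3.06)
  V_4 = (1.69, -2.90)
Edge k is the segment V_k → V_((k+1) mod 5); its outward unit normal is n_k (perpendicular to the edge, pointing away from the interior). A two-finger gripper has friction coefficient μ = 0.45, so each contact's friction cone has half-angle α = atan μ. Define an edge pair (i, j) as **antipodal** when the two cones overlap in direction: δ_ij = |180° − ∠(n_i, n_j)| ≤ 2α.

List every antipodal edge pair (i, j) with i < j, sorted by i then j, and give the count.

count = 4; pairs: (0,2), (0,3), (1,3), (1,4)

α = atan 0.45 = 24.23°;  2α = 48.46°
n_0 = (+0.6898, +0.7240)
n_1 = (-0.7569, +0.6536)
n_2 = (-0.8110, -0.5851)
n_3 = (+0.0549, -0.9985)
n_4 = (+0.8366, -0.5479)
  (0,1): δ = 87.19°  ·
  (0,2): δ = 10.57°  ✓
  (0,3): δ = 46.76°  ✓
  (0,4): δ = 100.40°  ·
  (1,2): δ = 103.38°  ·
  (1,3): δ = 46.04°  ✓
  (1,4): δ = 7.59°  ✓
  (2,3): δ = 122.66°  ·
  (2,4): δ = 69.03°  ·
  (3,4): δ = 126.37°  ·
antipodal pairs: 4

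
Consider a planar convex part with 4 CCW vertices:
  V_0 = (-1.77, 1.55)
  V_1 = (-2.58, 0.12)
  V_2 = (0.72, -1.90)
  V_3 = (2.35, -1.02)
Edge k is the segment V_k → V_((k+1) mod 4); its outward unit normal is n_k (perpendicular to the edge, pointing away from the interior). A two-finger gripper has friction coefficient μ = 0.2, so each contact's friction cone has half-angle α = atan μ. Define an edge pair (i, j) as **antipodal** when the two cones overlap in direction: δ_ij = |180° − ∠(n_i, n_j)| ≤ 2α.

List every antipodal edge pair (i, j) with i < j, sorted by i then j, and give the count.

count = 1; pairs: (1,3)

α = atan 0.2 = 11.31°;  2α = 22.62°
n_0 = (-0.8701, +0.4929)
n_1 = (-0.5221, -0.8529)
n_2 = (+0.4751, -0.8800)
n_3 = (+0.5293, +0.8485)
  (0,1): δ = 91.94°  ·
  (0,2): δ = 32.11°  ·
  (0,3): δ = 87.57°  ·
  (1,2): δ = 120.16°  ·
  (1,3): δ = 0.48°  ✓
  (2,3): δ = 60.32°  ·
antipodal pairs: 1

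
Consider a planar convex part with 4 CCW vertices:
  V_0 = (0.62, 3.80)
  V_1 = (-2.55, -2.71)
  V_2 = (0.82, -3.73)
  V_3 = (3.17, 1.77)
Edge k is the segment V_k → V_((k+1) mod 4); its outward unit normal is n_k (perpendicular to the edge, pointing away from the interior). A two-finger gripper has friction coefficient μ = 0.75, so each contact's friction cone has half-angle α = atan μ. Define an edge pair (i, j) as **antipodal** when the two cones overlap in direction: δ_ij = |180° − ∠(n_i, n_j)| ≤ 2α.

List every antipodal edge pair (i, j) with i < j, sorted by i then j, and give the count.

α = atan 0.75 = 36.87°;  2α = 73.74°
n_0 = (-0.8991, +0.4378)
n_1 = (-0.2897, -0.9571)
n_2 = (+0.9196, -0.3929)
n_3 = (+0.6228, +0.7824)
  (0,1): δ = 80.88°  ·
  (0,2): δ = 2.83°  ✓
  (0,3): δ = 77.44°  ·
  (1,2): δ = 96.30°  ·
  (1,3): δ = 21.68°  ✓
  (2,3): δ = 105.39°  ·
antipodal pairs: 2

count = 2; pairs: (0,2), (1,3)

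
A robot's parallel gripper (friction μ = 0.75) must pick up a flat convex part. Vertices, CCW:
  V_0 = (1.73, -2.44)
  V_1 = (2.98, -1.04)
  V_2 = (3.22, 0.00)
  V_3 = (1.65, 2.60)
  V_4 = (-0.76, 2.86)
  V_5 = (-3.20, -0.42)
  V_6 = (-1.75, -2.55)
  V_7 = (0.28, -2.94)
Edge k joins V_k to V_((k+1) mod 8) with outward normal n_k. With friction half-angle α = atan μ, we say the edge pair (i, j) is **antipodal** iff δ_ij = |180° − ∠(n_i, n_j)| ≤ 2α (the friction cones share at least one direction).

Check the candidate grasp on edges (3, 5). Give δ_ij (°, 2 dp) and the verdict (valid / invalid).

α = atan 0.75 = 36.87°;  2α = 73.74°
edge 3: e_3 = (-2.41, +0.26);  n_3 = (+0.1073, +0.9942)
edge 5: e_5 = (+1.45, -2.13);  n_5 = (-0.8266, -0.5627)
∠(n_3, n_5) = 130.40°
δ = |180° − 130.40°| = 49.60°
49.60° ≤ 2α = 73.74°  →  valid

δ = 49.60°, valid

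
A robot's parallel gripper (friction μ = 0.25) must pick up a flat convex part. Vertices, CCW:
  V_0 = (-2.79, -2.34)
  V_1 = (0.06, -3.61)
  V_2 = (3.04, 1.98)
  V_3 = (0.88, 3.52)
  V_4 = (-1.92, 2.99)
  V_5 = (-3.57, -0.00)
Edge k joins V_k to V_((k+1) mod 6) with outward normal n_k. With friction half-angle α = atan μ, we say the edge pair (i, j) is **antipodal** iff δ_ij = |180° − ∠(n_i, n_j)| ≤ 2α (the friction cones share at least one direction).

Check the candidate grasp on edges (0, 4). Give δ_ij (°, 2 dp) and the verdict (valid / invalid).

δ = 85.13°, invalid

α = atan 0.25 = 14.04°;  2α = 28.07°
edge 0: e_0 = (+2.85, -1.27);  n_0 = (-0.4070, -0.9134)
edge 4: e_4 = (-1.65, -2.99);  n_4 = (-0.8755, +0.4832)
∠(n_0, n_4) = 94.87°
δ = |180° − 94.87°| = 85.13°
85.13° > 2α = 28.07°  →  invalid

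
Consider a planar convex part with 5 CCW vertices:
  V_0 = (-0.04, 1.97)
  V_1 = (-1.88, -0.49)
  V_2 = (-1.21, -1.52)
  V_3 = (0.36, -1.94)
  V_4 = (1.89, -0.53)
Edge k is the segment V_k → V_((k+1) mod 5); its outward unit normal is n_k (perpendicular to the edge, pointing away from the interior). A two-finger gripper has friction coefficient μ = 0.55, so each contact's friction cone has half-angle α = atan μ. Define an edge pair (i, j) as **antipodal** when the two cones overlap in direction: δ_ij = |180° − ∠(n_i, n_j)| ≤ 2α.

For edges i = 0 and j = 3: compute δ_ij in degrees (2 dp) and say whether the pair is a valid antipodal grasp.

α = atan 0.55 = 28.81°;  2α = 57.62°
edge 0: e_0 = (-1.84, -2.46);  n_0 = (-0.8008, +0.5990)
edge 3: e_3 = (+1.53, +1.41);  n_3 = (+0.6777, -0.7354)
∠(n_0, n_3) = 169.46°
δ = |180° − 169.46°| = 10.54°
10.54° ≤ 2α = 57.62°  →  valid

δ = 10.54°, valid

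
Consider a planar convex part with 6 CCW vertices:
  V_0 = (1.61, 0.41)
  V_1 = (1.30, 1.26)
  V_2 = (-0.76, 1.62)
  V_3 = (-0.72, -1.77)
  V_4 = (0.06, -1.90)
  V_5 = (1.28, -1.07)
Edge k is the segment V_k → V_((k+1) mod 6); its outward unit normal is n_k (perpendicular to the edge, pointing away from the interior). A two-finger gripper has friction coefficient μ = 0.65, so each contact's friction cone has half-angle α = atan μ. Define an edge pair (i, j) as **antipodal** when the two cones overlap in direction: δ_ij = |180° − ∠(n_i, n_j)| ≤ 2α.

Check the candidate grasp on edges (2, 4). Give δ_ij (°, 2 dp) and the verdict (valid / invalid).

α = atan 0.65 = 33.02°;  2α = 66.05°
edge 2: e_2 = (+0.04, -3.39);  n_2 = (-0.9999, -0.0118)
edge 4: e_4 = (+1.22, +0.83);  n_4 = (+0.5625, -0.8268)
∠(n_2, n_4) = 123.55°
δ = |180° − 123.55°| = 56.45°
56.45° ≤ 2α = 66.05°  →  valid

δ = 56.45°, valid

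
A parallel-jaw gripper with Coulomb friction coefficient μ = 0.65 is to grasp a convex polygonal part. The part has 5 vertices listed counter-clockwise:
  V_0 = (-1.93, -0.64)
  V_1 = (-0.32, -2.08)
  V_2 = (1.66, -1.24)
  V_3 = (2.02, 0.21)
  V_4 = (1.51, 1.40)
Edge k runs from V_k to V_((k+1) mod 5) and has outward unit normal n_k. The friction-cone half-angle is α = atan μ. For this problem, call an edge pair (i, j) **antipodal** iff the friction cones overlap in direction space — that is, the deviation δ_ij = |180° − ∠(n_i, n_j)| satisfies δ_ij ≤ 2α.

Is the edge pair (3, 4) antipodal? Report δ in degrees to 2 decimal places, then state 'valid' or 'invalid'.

δ = 82.53°, invalid

α = atan 0.65 = 33.02°;  2α = 66.05°
edge 3: e_3 = (-0.51, +1.19);  n_3 = (+0.9191, +0.3939)
edge 4: e_4 = (-3.44, -2.04);  n_4 = (-0.5101, +0.8601)
∠(n_3, n_4) = 97.47°
δ = |180° − 97.47°| = 82.53°
82.53° > 2α = 66.05°  →  invalid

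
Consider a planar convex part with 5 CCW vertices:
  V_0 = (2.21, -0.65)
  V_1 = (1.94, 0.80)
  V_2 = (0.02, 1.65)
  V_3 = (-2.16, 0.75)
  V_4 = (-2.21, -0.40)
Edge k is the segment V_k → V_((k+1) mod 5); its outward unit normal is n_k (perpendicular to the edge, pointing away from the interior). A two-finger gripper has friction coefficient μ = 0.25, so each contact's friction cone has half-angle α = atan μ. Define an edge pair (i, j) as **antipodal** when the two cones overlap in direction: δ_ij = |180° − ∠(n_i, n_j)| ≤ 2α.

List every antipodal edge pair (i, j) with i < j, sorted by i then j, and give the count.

α = atan 0.25 = 14.04°;  2α = 28.07°
n_0 = (+0.9831, +0.1831)
n_1 = (+0.4048, +0.9144)
n_2 = (-0.3816, +0.9243)
n_3 = (-0.9991, +0.0434)
n_4 = (-0.0565, -0.9984)
  (0,1): δ = 124.43°  ·
  (0,2): δ = 78.12°  ·
  (0,3): δ = 13.04°  ✓
  (0,4): δ = 76.21°  ·
  (1,2): δ = 133.69°  ·
  (1,3): δ = 68.61°  ·
  (1,4): δ = 20.64°  ✓
  (2,3): δ = 114.92°  ·
  (2,4): δ = 25.67°  ✓
  (3,4): δ = 90.75°  ·
antipodal pairs: 3

count = 3; pairs: (0,3), (1,4), (2,4)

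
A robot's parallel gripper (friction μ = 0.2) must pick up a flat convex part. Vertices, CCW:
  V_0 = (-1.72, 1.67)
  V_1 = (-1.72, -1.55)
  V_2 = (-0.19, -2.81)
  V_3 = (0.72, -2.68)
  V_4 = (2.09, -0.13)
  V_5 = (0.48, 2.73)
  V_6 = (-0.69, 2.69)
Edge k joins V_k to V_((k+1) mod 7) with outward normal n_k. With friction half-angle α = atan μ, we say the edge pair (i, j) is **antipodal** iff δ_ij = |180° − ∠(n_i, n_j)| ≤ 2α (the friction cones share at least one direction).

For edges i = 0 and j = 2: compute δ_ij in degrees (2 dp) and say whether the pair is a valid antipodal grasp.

α = atan 0.2 = 11.31°;  2α = 22.62°
edge 0: e_0 = (+0.00, -3.22);  n_0 = (-1.0000, -0.0000)
edge 2: e_2 = (+0.91, +0.13);  n_2 = (+0.1414, -0.9899)
∠(n_0, n_2) = 98.13°
δ = |180° − 98.13°| = 81.87°
81.87° > 2α = 22.62°  →  invalid

δ = 81.87°, invalid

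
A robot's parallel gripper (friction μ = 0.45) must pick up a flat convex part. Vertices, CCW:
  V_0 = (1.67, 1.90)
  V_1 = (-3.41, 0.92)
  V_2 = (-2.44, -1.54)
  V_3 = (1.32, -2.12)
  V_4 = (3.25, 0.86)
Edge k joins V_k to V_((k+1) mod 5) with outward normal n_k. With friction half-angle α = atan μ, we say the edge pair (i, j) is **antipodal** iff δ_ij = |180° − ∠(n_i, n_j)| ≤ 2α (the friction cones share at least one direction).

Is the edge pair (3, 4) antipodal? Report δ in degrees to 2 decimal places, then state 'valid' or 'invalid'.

α = atan 0.45 = 24.23°;  2α = 48.46°
edge 3: e_3 = (+1.93, +2.98);  n_3 = (+0.8393, -0.5436)
edge 4: e_4 = (-1.58, +1.04);  n_4 = (+0.5498, +0.8353)
∠(n_3, n_4) = 89.58°
δ = |180° − 89.58°| = 90.42°
90.42° > 2α = 48.46°  →  invalid

δ = 90.42°, invalid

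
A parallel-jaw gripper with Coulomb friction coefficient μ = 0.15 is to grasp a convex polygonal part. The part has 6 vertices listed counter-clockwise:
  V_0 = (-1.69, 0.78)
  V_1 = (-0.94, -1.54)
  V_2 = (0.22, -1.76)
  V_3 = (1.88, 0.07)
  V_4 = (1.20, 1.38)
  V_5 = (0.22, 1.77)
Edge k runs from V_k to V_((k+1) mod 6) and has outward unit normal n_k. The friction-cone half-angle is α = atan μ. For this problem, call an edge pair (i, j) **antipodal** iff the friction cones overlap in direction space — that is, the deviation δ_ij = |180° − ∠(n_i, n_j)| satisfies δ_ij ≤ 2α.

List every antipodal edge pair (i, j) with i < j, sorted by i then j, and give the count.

α = atan 0.15 = 8.53°;  2α = 17.06°
n_0 = (-0.9515, -0.3076)
n_1 = (-0.1863, -0.9825)
n_2 = (+0.7407, -0.6719)
n_3 = (+0.8875, +0.4607)
n_4 = (+0.3698, +0.9291)
n_5 = (-0.4602, +0.8878)
  (0,1): δ = 118.65°  ·
  (0,2): δ = 60.13°  ·
  (0,3): δ = 9.52°  ✓
  (0,4): δ = 50.38°  ·
  (0,5): δ = 99.48°  ·
  (1,2): δ = 121.47°  ·
  (1,3): δ = 51.83°  ·
  (1,4): δ = 10.96°  ✓
  (1,5): δ = 38.14°  ·
  (2,3): δ = 110.36°  ·
  (2,4): δ = 69.49°  ·
  (2,5): δ = 20.39°  ·
  (3,4): δ = 139.13°  ·
  (3,5): δ = 90.03°  ·
  (4,5): δ = 130.90°  ·
antipodal pairs: 2

count = 2; pairs: (0,3), (1,4)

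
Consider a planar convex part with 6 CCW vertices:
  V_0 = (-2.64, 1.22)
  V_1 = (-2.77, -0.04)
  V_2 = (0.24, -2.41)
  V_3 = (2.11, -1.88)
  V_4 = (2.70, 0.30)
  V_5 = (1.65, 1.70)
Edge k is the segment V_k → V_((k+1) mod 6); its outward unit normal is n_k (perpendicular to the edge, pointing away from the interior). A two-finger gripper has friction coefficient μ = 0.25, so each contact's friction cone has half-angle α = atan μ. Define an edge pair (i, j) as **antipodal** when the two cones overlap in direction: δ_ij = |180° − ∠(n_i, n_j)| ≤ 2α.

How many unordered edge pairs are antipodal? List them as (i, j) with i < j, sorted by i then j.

α = atan 0.25 = 14.04°;  2α = 28.07°
n_0 = (-0.9947, +0.1026)
n_1 = (-0.6186, -0.7857)
n_2 = (+0.2727, -0.9621)
n_3 = (+0.9653, -0.2612)
n_4 = (+0.8000, +0.6000)
n_5 = (-0.1112, +0.9938)
  (0,1): δ = 122.33°  ·
  (0,2): δ = 68.29°  ·
  (0,3): δ = 9.25°  ✓
  (0,4): δ = 42.76°  ·
  (0,5): δ = 102.27°  ·
  (1,2): δ = 125.96°  ·
  (1,3): δ = 66.93°  ·
  (1,4): δ = 14.91°  ✓
  (1,5): δ = 44.60°  ·
  (2,3): δ = 120.97°  ·
  (2,4): δ = 68.95°  ·
  (2,5): δ = 9.44°  ✓
  (3,4): δ = 127.99°  ·
  (3,5): δ = 68.47°  ·
  (4,5): δ = 120.49°  ·
antipodal pairs: 3

count = 3; pairs: (0,3), (1,4), (2,5)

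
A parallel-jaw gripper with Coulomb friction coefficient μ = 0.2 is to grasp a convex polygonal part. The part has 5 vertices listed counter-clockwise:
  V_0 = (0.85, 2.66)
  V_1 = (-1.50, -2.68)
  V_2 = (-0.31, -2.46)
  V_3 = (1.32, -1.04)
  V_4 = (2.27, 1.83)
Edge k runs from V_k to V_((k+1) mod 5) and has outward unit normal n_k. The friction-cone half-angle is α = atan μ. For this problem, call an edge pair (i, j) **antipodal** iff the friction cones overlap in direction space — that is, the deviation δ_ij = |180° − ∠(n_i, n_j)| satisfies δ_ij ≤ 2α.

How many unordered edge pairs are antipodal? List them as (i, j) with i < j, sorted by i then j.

count = 1; pairs: (0,3)

α = atan 0.2 = 11.31°;  2α = 22.62°
n_0 = (-0.9153, +0.4028)
n_1 = (+0.1818, -0.9833)
n_2 = (+0.6569, -0.7540)
n_3 = (+0.9493, -0.3142)
n_4 = (+0.5046, +0.8633)
  (0,1): δ = 55.77°  ·
  (0,2): δ = 25.19°  ·
  (0,3): δ = 5.44°  ✓
  (0,4): δ = 83.45°  ·
  (1,2): δ = 149.41°  ·
  (1,3): δ = 118.79°  ·
  (1,4): δ = 40.78°  ·
  (2,3): δ = 149.38°  ·
  (2,4): δ = 71.37°  ·
  (3,4): δ = 101.99°  ·
antipodal pairs: 1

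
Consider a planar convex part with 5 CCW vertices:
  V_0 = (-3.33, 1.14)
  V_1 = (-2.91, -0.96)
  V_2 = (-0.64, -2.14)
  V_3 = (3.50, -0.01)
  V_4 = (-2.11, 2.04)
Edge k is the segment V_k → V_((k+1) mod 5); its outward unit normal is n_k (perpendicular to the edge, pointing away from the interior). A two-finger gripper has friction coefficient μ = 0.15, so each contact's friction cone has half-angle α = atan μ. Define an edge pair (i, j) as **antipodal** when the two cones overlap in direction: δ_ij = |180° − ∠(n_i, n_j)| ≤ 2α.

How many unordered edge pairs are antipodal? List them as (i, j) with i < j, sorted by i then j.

count = 2; pairs: (1,3), (2,4)

α = atan 0.15 = 8.53°;  2α = 17.06°
n_0 = (-0.9806, -0.1961)
n_1 = (-0.4612, -0.8873)
n_2 = (+0.4575, -0.8892)
n_3 = (+0.3432, +0.9393)
n_4 = (-0.5936, +0.8047)
  (0,1): δ = 128.78°  ·
  (0,2): δ = 74.08°  ·
  (0,3): δ = 58.62°  ·
  (0,4): δ = 115.11°  ·
  (1,2): δ = 125.31°  ·
  (1,3): δ = 7.39°  ✓
  (1,4): δ = 63.88°  ·
  (2,3): δ = 47.30°  ·
  (2,4): δ = 9.19°  ✓
  (3,4): δ = 123.51°  ·
antipodal pairs: 2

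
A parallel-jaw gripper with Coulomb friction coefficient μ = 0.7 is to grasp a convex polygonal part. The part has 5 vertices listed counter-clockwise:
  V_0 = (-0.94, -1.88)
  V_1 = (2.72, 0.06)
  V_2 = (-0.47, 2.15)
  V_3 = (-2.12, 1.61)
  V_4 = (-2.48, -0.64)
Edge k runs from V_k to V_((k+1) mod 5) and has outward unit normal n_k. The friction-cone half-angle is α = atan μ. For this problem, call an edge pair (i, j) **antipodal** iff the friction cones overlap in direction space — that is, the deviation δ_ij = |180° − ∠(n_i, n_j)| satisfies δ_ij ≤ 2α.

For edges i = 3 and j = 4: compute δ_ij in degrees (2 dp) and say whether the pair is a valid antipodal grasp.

α = atan 0.7 = 34.99°;  2α = 69.98°
edge 3: e_3 = (-0.36, -2.25);  n_3 = (-0.9874, +0.1580)
edge 4: e_4 = (+1.54, -1.24);  n_4 = (-0.6272, -0.7789)
∠(n_3, n_4) = 60.25°
δ = |180° − 60.25°| = 119.75°
119.75° > 2α = 69.98°  →  invalid

δ = 119.75°, invalid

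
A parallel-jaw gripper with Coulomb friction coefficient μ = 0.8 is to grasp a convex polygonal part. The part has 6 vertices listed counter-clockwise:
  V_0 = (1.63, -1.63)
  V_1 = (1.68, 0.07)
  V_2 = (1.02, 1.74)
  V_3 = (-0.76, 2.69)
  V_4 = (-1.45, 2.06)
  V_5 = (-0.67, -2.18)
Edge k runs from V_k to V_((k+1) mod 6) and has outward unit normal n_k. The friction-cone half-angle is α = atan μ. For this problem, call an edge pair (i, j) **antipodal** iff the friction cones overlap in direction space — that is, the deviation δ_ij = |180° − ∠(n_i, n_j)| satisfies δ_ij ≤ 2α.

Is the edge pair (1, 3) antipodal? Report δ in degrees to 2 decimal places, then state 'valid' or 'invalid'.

δ = 69.17°, valid

α = atan 0.8 = 38.66°;  2α = 77.32°
edge 1: e_1 = (-0.66, +1.67);  n_1 = (+0.9300, +0.3675)
edge 3: e_3 = (-0.69, -0.63);  n_3 = (-0.6743, +0.7385)
∠(n_1, n_3) = 110.83°
δ = |180° − 110.83°| = 69.17°
69.17° ≤ 2α = 77.32°  →  valid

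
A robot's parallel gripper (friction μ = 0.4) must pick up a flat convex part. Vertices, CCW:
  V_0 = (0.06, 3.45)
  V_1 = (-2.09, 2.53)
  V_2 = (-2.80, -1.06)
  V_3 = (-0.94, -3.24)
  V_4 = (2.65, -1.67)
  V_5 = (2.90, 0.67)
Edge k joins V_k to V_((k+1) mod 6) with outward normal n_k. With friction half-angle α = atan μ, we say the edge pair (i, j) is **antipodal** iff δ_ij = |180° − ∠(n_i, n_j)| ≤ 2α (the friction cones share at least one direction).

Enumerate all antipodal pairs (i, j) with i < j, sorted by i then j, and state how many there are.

α = atan 0.4 = 21.80°;  2α = 43.60°
n_0 = (-0.3934, +0.9194)
n_1 = (-0.9810, +0.1940)
n_2 = (-0.7607, -0.6491)
n_3 = (+0.4007, -0.9162)
n_4 = (+0.9943, -0.1062)
n_5 = (+0.6995, +0.7146)
  (0,1): δ = 124.35°  ·
  (0,2): δ = 72.70°  ·
  (0,3): δ = 0.45°  ✓
  (0,4): δ = 60.74°  ·
  (0,5): δ = 112.45°  ·
  (1,2): δ = 128.34°  ·
  (1,3): δ = 55.19°  ·
  (1,4): δ = 5.09°  ✓
  (1,5): δ = 56.80°  ·
  (2,3): δ = 106.85°  ·
  (2,4): δ = 46.57°  ·
  (2,5): δ = 5.14°  ✓
  (3,4): δ = 119.72°  ·
  (3,5): δ = 68.01°  ·
  (4,5): δ = 128.29°  ·
antipodal pairs: 3

count = 3; pairs: (0,3), (1,4), (2,5)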